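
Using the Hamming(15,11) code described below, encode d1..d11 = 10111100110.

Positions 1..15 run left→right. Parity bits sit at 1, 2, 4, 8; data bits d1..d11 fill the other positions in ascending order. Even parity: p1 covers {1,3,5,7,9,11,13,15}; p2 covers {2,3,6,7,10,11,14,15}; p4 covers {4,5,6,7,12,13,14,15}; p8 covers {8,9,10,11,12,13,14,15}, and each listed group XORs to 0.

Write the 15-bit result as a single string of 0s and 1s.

011001101100110

Place data at non-parity positions: p1 p2 1 p4 0 1 1 p8 1 1 0 0 1 1 0
p1 (pos 1,3,5,7,9,11,13,15): XOR of data positions = 1⊕0⊕1⊕1⊕0⊕1⊕0 = 0
p2 (pos 2,3,6,7,10,11,14,15): XOR of data positions = 1⊕1⊕1⊕1⊕0⊕1⊕0 = 1
p4 (pos 4,5,6,7,12,13,14,15): XOR of data positions = 0⊕1⊕1⊕0⊕1⊕1⊕0 = 0
p8 (pos 8,9,10,11,12,13,14,15): XOR of data positions = 1⊕1⊕0⊕0⊕1⊕1⊕0 = 0
Codeword: 011001101100110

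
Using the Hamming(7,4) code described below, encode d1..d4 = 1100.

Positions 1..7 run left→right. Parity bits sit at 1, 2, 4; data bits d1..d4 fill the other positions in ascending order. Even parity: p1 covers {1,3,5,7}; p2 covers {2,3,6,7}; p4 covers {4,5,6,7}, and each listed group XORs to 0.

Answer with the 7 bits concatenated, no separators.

Place data at non-parity positions: p1 p2 1 p4 1 0 0
p1 (pos 1,3,5,7): XOR of data positions = 1⊕1⊕0 = 0
p2 (pos 2,3,6,7): XOR of data positions = 1⊕0⊕0 = 1
p4 (pos 4,5,6,7): XOR of data positions = 1⊕0⊕0 = 1
Codeword: 0111100

0111100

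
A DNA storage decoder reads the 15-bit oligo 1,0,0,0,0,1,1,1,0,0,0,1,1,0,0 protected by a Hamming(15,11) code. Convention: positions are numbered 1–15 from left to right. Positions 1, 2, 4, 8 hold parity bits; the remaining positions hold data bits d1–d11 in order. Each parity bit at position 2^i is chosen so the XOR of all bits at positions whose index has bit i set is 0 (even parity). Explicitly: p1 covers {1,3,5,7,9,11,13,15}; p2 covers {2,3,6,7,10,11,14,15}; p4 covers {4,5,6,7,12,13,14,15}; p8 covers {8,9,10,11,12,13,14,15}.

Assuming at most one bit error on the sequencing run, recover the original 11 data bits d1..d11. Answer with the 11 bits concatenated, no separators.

00111001100

s1 (pos 1,3,5,7,9,11,13,15): 1⊕0⊕0⊕1⊕0⊕0⊕1⊕0 = 1
s2 (pos 2,3,6,7,10,11,14,15): 0⊕0⊕1⊕1⊕0⊕0⊕0⊕0 = 0
s4 (pos 4,5,6,7,12,13,14,15): 0⊕0⊕1⊕1⊕1⊕1⊕0⊕0 = 0
s8 (pos 8,9,10,11,12,13,14,15): 1⊕0⊕0⊕0⊕1⊕1⊕0⊕0 = 1
Syndrome s8…s1 = 1001 → error at position 9.
Flip position 9: 100001110001100 → 100001111001100
Read data bits from positions 3,5,6,7,9,10,11,12,13,14,15: 00111001100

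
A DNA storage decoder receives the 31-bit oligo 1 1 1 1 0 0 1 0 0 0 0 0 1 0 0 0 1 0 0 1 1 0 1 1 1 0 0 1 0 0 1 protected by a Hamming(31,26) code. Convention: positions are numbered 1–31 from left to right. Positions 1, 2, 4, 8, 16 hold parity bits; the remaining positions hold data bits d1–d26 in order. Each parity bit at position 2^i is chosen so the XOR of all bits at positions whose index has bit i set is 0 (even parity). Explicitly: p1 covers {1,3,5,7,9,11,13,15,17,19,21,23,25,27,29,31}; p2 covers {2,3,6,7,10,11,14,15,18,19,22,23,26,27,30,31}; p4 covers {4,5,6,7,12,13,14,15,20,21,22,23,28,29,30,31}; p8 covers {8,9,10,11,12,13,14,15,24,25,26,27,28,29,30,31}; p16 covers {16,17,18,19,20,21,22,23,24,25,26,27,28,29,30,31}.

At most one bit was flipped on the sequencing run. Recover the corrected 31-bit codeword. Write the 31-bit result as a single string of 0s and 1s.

1111001000101000100110111001001

s1 (pos 1,3,5,7,9,11,13,15,17,19,21,23,25,27,29,31): 1⊕1⊕0⊕1⊕0⊕0⊕1⊕0⊕1⊕0⊕1⊕1⊕1⊕0⊕0⊕1 = 1
s2 (pos 2,3,6,7,10,11,14,15,18,19,22,23,26,27,30,31): 1⊕1⊕0⊕1⊕0⊕0⊕0⊕0⊕0⊕0⊕0⊕1⊕0⊕0⊕0⊕1 = 1
s4 (pos 4,5,6,7,12,13,14,15,20,21,22,23,28,29,30,31): 1⊕0⊕0⊕1⊕0⊕1⊕0⊕0⊕1⊕1⊕0⊕1⊕1⊕0⊕0⊕1 = 0
s8 (pos 8,9,10,11,12,13,14,15,24,25,26,27,28,29,30,31): 0⊕0⊕0⊕0⊕0⊕1⊕0⊕0⊕1⊕1⊕0⊕0⊕1⊕0⊕0⊕1 = 1
s16 (pos 16,17,18,19,20,21,22,23,24,25,26,27,28,29,30,31): 0⊕1⊕0⊕0⊕1⊕1⊕0⊕1⊕1⊕1⊕0⊕0⊕1⊕0⊕0⊕1 = 0
Syndrome s16…s1 = 01011 → error at position 11.
Flip position 11: 1111001000001000100110111001001 → 1111001000101000100110111001001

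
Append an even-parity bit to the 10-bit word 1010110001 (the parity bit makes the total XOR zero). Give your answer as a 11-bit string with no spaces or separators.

10101100011

XOR of the 10 data bits: 1⊕0⊕1⊕0⊕1⊕1⊕0⊕0⊕0⊕1 = 1
Parity bit = 1 (so all 11 bits XOR to 0).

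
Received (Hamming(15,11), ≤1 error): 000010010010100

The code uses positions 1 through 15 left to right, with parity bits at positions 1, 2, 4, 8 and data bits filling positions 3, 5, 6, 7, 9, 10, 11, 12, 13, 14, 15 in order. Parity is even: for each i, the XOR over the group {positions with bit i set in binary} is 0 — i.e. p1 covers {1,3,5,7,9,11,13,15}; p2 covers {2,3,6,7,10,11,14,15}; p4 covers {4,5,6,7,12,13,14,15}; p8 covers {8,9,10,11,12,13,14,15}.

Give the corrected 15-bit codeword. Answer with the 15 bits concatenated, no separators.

000010010000100

s1 (pos 1,3,5,7,9,11,13,15): 0⊕0⊕1⊕0⊕0⊕1⊕1⊕0 = 1
s2 (pos 2,3,6,7,10,11,14,15): 0⊕0⊕0⊕0⊕0⊕1⊕0⊕0 = 1
s4 (pos 4,5,6,7,12,13,14,15): 0⊕1⊕0⊕0⊕0⊕1⊕0⊕0 = 0
s8 (pos 8,9,10,11,12,13,14,15): 1⊕0⊕0⊕1⊕0⊕1⊕0⊕0 = 1
Syndrome s8…s1 = 1011 → error at position 11.
Flip position 11: 000010010010100 → 000010010000100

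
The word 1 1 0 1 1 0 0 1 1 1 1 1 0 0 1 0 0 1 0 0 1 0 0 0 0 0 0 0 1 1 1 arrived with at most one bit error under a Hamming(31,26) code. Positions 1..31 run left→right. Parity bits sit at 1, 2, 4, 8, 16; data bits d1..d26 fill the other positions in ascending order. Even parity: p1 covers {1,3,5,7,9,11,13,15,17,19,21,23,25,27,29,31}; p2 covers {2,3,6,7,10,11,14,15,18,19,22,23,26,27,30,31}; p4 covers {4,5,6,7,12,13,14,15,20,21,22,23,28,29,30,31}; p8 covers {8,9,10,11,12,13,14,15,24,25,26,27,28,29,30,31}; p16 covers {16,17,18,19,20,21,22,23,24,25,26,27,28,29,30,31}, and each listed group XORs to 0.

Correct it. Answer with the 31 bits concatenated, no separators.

1101100111110010010010000100111

s1 (pos 1,3,5,7,9,11,13,15,17,19,21,23,25,27,29,31): 1⊕0⊕1⊕0⊕1⊕1⊕0⊕1⊕0⊕0⊕1⊕0⊕0⊕0⊕1⊕1 = 0
s2 (pos 2,3,6,7,10,11,14,15,18,19,22,23,26,27,30,31): 1⊕0⊕0⊕0⊕1⊕1⊕0⊕1⊕1⊕0⊕0⊕0⊕0⊕0⊕1⊕1 = 1
s4 (pos 4,5,6,7,12,13,14,15,20,21,22,23,28,29,30,31): 1⊕1⊕0⊕0⊕1⊕0⊕0⊕1⊕0⊕1⊕0⊕0⊕0⊕1⊕1⊕1 = 0
s8 (pos 8,9,10,11,12,13,14,15,24,25,26,27,28,29,30,31): 1⊕1⊕1⊕1⊕1⊕0⊕0⊕1⊕0⊕0⊕0⊕0⊕0⊕1⊕1⊕1 = 1
s16 (pos 16,17,18,19,20,21,22,23,24,25,26,27,28,29,30,31): 0⊕0⊕1⊕0⊕0⊕1⊕0⊕0⊕0⊕0⊕0⊕0⊕0⊕1⊕1⊕1 = 1
Syndrome s16…s1 = 11010 → error at position 26.
Flip position 26: 1101100111110010010010000000111 → 1101100111110010010010000100111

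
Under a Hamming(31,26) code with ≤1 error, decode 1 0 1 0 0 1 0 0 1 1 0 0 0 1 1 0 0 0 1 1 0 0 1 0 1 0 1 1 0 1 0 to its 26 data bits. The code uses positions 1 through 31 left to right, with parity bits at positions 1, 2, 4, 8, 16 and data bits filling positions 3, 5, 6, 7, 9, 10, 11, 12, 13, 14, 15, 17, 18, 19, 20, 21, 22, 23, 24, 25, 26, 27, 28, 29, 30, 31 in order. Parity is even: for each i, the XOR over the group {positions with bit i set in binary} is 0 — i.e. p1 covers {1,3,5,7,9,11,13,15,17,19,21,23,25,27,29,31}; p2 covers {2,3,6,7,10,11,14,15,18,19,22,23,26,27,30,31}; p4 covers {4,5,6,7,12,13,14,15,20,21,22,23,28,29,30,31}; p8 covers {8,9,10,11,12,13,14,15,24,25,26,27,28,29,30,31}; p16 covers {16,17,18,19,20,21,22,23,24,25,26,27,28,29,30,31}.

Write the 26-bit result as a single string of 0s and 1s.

10101100011001101101011010

s1 (pos 1,3,5,7,9,11,13,15,17,19,21,23,25,27,29,31): 1⊕1⊕0⊕0⊕1⊕0⊕0⊕1⊕0⊕1⊕0⊕1⊕1⊕1⊕0⊕0 = 0
s2 (pos 2,3,6,7,10,11,14,15,18,19,22,23,26,27,30,31): 0⊕1⊕1⊕0⊕1⊕0⊕1⊕1⊕0⊕1⊕0⊕1⊕0⊕1⊕1⊕0 = 1
s4 (pos 4,5,6,7,12,13,14,15,20,21,22,23,28,29,30,31): 0⊕0⊕1⊕0⊕0⊕0⊕1⊕1⊕1⊕0⊕0⊕1⊕1⊕0⊕1⊕0 = 1
s8 (pos 8,9,10,11,12,13,14,15,24,25,26,27,28,29,30,31): 0⊕1⊕1⊕0⊕0⊕0⊕1⊕1⊕0⊕1⊕0⊕1⊕1⊕0⊕1⊕0 = 0
s16 (pos 16,17,18,19,20,21,22,23,24,25,26,27,28,29,30,31): 0⊕0⊕0⊕1⊕1⊕0⊕0⊕1⊕0⊕1⊕0⊕1⊕1⊕0⊕1⊕0 = 1
Syndrome s16…s1 = 10110 → error at position 22.
Flip position 22: 1010010011000110001100101011010 → 1010010011000110001101101011010
Read data bits from positions 3,5,6,7,9,10,11,12,13,14,15,17,18,19,20,21,22,23,24,25,26,27,28,29,30,31: 10101100011001101101011010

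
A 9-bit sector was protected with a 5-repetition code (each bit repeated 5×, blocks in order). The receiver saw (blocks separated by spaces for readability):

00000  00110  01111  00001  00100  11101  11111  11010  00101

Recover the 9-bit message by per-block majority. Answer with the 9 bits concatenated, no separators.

Block 1 (00000): 0 ones → 0
Block 2 (00110): 2 ones → 0
Block 3 (01111): 4 ones → 1
Block 4 (00001): 1 one → 0
Block 5 (00100): 1 one → 0
Block 6 (11101): 4 ones → 1
Block 7 (11111): 5 ones → 1
Block 8 (11010): 3 ones → 1
Block 9 (00101): 2 ones → 0

001001110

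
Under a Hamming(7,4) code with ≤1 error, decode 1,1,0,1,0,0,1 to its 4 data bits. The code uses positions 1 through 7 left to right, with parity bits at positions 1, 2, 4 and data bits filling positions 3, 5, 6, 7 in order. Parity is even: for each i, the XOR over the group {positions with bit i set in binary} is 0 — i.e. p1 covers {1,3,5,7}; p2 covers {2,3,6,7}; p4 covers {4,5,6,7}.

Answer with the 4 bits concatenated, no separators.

s1 (pos 1,3,5,7): 1⊕0⊕0⊕1 = 0
s2 (pos 2,3,6,7): 1⊕0⊕0⊕1 = 0
s4 (pos 4,5,6,7): 1⊕0⊕0⊕1 = 0
Syndrome s4…s1 = 000 → no error.
Read data bits from positions 3,5,6,7: 0001

0001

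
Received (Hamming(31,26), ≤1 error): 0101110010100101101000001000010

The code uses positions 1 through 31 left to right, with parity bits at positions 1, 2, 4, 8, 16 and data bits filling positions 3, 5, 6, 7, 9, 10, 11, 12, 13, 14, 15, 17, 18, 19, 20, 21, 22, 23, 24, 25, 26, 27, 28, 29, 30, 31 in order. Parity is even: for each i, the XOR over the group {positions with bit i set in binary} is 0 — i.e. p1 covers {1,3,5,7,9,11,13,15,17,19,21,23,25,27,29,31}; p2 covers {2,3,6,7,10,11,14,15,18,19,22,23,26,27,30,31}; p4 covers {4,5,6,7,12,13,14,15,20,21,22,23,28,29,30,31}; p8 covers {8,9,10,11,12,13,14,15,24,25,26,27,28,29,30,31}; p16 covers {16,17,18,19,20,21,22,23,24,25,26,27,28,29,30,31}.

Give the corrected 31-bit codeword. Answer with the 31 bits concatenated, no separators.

0101110010100101101000001001010

s1 (pos 1,3,5,7,9,11,13,15,17,19,21,23,25,27,29,31): 0⊕0⊕1⊕0⊕1⊕1⊕0⊕0⊕1⊕1⊕0⊕0⊕1⊕0⊕0⊕0 = 0
s2 (pos 2,3,6,7,10,11,14,15,18,19,22,23,26,27,30,31): 1⊕0⊕1⊕0⊕0⊕1⊕1⊕0⊕0⊕1⊕0⊕0⊕0⊕0⊕1⊕0 = 0
s4 (pos 4,5,6,7,12,13,14,15,20,21,22,23,28,29,30,31): 1⊕1⊕1⊕0⊕0⊕0⊕1⊕0⊕0⊕0⊕0⊕0⊕0⊕0⊕1⊕0 = 1
s8 (pos 8,9,10,11,12,13,14,15,24,25,26,27,28,29,30,31): 0⊕1⊕0⊕1⊕0⊕0⊕1⊕0⊕0⊕1⊕0⊕0⊕0⊕0⊕1⊕0 = 1
s16 (pos 16,17,18,19,20,21,22,23,24,25,26,27,28,29,30,31): 1⊕1⊕0⊕1⊕0⊕0⊕0⊕0⊕0⊕1⊕0⊕0⊕0⊕0⊕1⊕0 = 1
Syndrome s16…s1 = 11100 → error at position 28.
Flip position 28: 0101110010100101101000001000010 → 0101110010100101101000001001010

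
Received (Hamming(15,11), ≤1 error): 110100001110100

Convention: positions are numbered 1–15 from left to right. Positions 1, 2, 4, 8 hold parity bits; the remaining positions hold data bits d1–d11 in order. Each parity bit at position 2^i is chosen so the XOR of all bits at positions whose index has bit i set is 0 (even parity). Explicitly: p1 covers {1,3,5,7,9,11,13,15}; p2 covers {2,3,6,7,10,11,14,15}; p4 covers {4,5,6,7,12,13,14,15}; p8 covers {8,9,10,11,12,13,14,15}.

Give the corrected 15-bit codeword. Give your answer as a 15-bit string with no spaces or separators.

100100001110100

s1 (pos 1,3,5,7,9,11,13,15): 1⊕0⊕0⊕0⊕1⊕1⊕1⊕0 = 0
s2 (pos 2,3,6,7,10,11,14,15): 1⊕0⊕0⊕0⊕1⊕1⊕0⊕0 = 1
s4 (pos 4,5,6,7,12,13,14,15): 1⊕0⊕0⊕0⊕0⊕1⊕0⊕0 = 0
s8 (pos 8,9,10,11,12,13,14,15): 0⊕1⊕1⊕1⊕0⊕1⊕0⊕0 = 0
Syndrome s8…s1 = 0010 → error at position 2.
Flip position 2: 110100001110100 → 100100001110100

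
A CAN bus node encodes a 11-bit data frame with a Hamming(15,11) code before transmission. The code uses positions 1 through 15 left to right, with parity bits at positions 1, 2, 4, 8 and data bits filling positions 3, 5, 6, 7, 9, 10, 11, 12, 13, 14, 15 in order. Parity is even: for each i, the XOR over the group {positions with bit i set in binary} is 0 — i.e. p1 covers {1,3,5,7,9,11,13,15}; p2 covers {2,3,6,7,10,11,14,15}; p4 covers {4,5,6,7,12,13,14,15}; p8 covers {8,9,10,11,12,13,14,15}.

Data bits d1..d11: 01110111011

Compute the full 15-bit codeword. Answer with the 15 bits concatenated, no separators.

Place data at non-parity positions: p1 p2 0 p4 1 1 1 p8 0 1 1 1 0 1 1
p1 (pos 1,3,5,7,9,11,13,15): XOR of data positions = 0⊕1⊕1⊕0⊕1⊕0⊕1 = 0
p2 (pos 2,3,6,7,10,11,14,15): XOR of data positions = 0⊕1⊕1⊕1⊕1⊕1⊕1 = 0
p4 (pos 4,5,6,7,12,13,14,15): XOR of data positions = 1⊕1⊕1⊕1⊕0⊕1⊕1 = 0
p8 (pos 8,9,10,11,12,13,14,15): XOR of data positions = 0⊕1⊕1⊕1⊕0⊕1⊕1 = 1
Codeword: 000011110111011

000011110111011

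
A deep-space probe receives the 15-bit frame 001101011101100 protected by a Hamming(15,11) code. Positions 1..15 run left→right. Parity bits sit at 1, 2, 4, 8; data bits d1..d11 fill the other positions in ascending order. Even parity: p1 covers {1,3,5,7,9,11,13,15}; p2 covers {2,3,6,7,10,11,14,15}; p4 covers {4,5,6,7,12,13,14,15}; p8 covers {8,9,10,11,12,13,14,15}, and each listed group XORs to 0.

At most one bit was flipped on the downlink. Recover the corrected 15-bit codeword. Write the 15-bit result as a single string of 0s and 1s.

001101011111100

s1 (pos 1,3,5,7,9,11,13,15): 0⊕1⊕0⊕0⊕1⊕0⊕1⊕0 = 1
s2 (pos 2,3,6,7,10,11,14,15): 0⊕1⊕1⊕0⊕1⊕0⊕0⊕0 = 1
s4 (pos 4,5,6,7,12,13,14,15): 1⊕0⊕1⊕0⊕1⊕1⊕0⊕0 = 0
s8 (pos 8,9,10,11,12,13,14,15): 1⊕1⊕1⊕0⊕1⊕1⊕0⊕0 = 1
Syndrome s8…s1 = 1011 → error at position 11.
Flip position 11: 001101011101100 → 001101011111100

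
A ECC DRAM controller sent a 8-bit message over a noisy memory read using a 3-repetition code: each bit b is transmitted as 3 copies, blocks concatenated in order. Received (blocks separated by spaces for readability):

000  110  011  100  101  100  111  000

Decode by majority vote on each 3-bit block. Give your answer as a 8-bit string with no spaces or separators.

Block 1 (000): 0 ones → 0
Block 2 (110): 2 ones → 1
Block 3 (011): 2 ones → 1
Block 4 (100): 1 one → 0
Block 5 (101): 2 ones → 1
Block 6 (100): 1 one → 0
Block 7 (111): 3 ones → 1
Block 8 (000): 0 ones → 0

01101010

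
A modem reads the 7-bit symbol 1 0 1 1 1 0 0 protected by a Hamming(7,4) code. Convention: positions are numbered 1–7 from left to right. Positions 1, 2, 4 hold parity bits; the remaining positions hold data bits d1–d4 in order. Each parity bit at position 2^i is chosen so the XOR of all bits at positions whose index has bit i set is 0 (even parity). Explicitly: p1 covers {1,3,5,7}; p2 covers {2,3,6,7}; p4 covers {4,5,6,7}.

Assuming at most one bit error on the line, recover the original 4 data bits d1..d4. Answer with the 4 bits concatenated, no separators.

s1 (pos 1,3,5,7): 1⊕1⊕1⊕0 = 1
s2 (pos 2,3,6,7): 0⊕1⊕0⊕0 = 1
s4 (pos 4,5,6,7): 1⊕1⊕0⊕0 = 0
Syndrome s4…s1 = 011 → error at position 3.
Flip position 3: 1011100 → 1001100
Read data bits from positions 3,5,6,7: 0100

0100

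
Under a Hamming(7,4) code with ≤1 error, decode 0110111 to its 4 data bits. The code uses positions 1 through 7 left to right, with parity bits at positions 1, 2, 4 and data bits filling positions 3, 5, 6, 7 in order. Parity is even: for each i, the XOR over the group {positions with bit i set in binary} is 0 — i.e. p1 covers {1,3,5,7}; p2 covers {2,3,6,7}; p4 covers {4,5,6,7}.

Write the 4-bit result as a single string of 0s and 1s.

1011

s1 (pos 1,3,5,7): 0⊕1⊕1⊕1 = 1
s2 (pos 2,3,6,7): 1⊕1⊕1⊕1 = 0
s4 (pos 4,5,6,7): 0⊕1⊕1⊕1 = 1
Syndrome s4…s1 = 101 → error at position 5.
Flip position 5: 0110111 → 0110011
Read data bits from positions 3,5,6,7: 1011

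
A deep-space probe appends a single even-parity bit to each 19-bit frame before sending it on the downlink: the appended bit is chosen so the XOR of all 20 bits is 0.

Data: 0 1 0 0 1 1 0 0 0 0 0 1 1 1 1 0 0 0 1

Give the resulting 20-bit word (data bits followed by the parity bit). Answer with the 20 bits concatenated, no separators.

01001100000111100010

XOR of the 19 data bits: 0⊕1⊕0⊕0⊕1⊕1⊕0⊕0⊕0⊕0⊕0⊕1⊕1⊕1⊕1⊕0⊕0⊕0⊕1 = 0
Parity bit = 0 (so all 20 bits XOR to 0).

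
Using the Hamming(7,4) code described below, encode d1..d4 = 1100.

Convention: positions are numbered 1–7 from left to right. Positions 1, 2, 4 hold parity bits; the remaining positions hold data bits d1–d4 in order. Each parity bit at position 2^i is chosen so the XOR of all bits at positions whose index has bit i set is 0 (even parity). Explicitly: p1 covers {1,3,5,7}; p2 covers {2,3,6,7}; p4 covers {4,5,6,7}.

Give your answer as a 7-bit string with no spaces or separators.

0111100

Place data at non-parity positions: p1 p2 1 p4 1 0 0
p1 (pos 1,3,5,7): XOR of data positions = 1⊕1⊕0 = 0
p2 (pos 2,3,6,7): XOR of data positions = 1⊕0⊕0 = 1
p4 (pos 4,5,6,7): XOR of data positions = 1⊕0⊕0 = 1
Codeword: 0111100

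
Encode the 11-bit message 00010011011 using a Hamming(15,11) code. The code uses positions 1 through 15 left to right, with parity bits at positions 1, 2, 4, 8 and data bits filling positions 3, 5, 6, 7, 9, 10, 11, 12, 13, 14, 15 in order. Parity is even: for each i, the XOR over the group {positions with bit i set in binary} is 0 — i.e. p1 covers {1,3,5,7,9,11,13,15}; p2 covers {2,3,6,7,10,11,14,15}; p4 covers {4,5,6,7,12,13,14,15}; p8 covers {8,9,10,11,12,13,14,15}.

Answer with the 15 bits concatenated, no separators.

100000100011011

Place data at non-parity positions: p1 p2 0 p4 0 0 1 p8 0 0 1 1 0 1 1
p1 (pos 1,3,5,7,9,11,13,15): XOR of data positions = 0⊕0⊕1⊕0⊕1⊕0⊕1 = 1
p2 (pos 2,3,6,7,10,11,14,15): XOR of data positions = 0⊕0⊕1⊕0⊕1⊕1⊕1 = 0
p4 (pos 4,5,6,7,12,13,14,15): XOR of data positions = 0⊕0⊕1⊕1⊕0⊕1⊕1 = 0
p8 (pos 8,9,10,11,12,13,14,15): XOR of data positions = 0⊕0⊕1⊕1⊕0⊕1⊕1 = 0
Codeword: 100000100011011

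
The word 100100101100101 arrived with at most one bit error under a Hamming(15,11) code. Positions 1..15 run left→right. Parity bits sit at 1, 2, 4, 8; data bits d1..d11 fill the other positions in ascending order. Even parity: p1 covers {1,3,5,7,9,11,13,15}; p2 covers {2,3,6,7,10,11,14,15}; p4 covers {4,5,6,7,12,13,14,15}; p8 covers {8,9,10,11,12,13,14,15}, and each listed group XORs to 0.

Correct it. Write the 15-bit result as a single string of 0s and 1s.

101100101100101

s1 (pos 1,3,5,7,9,11,13,15): 1⊕0⊕0⊕1⊕1⊕0⊕1⊕1 = 1
s2 (pos 2,3,6,7,10,11,14,15): 0⊕0⊕0⊕1⊕1⊕0⊕0⊕1 = 1
s4 (pos 4,5,6,7,12,13,14,15): 1⊕0⊕0⊕1⊕0⊕1⊕0⊕1 = 0
s8 (pos 8,9,10,11,12,13,14,15): 0⊕1⊕1⊕0⊕0⊕1⊕0⊕1 = 0
Syndrome s8…s1 = 0011 → error at position 3.
Flip position 3: 100100101100101 → 101100101100101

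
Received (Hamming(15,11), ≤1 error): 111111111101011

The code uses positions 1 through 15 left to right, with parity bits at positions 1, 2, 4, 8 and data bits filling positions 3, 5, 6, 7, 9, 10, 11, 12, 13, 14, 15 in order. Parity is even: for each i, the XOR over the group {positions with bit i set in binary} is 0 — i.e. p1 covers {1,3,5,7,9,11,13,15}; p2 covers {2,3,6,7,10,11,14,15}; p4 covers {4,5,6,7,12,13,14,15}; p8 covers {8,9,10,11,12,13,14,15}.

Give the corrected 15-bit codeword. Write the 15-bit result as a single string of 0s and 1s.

s1 (pos 1,3,5,7,9,11,13,15): 1⊕1⊕1⊕1⊕1⊕0⊕0⊕1 = 0
s2 (pos 2,3,6,7,10,11,14,15): 1⊕1⊕1⊕1⊕1⊕0⊕1⊕1 = 1
s4 (pos 4,5,6,7,12,13,14,15): 1⊕1⊕1⊕1⊕1⊕0⊕1⊕1 = 1
s8 (pos 8,9,10,11,12,13,14,15): 1⊕1⊕1⊕0⊕1⊕0⊕1⊕1 = 0
Syndrome s8…s1 = 0110 → error at position 6.
Flip position 6: 111111111101011 → 111110111101011

111110111101011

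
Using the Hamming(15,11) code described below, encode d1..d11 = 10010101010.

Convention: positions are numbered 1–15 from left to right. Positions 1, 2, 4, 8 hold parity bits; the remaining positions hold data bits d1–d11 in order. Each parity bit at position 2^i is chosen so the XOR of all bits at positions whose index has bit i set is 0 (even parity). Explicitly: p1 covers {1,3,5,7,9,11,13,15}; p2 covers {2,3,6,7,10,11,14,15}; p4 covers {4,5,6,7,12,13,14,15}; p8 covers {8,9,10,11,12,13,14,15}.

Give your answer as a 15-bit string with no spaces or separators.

001100110101010

Place data at non-parity positions: p1 p2 1 p4 0 0 1 p8 0 1 0 1 0 1 0
p1 (pos 1,3,5,7,9,11,13,15): XOR of data positions = 1⊕0⊕1⊕0⊕0⊕0⊕0 = 0
p2 (pos 2,3,6,7,10,11,14,15): XOR of data positions = 1⊕0⊕1⊕1⊕0⊕1⊕0 = 0
p4 (pos 4,5,6,7,12,13,14,15): XOR of data positions = 0⊕0⊕1⊕1⊕0⊕1⊕0 = 1
p8 (pos 8,9,10,11,12,13,14,15): XOR of data positions = 0⊕1⊕0⊕1⊕0⊕1⊕0 = 1
Codeword: 001100110101010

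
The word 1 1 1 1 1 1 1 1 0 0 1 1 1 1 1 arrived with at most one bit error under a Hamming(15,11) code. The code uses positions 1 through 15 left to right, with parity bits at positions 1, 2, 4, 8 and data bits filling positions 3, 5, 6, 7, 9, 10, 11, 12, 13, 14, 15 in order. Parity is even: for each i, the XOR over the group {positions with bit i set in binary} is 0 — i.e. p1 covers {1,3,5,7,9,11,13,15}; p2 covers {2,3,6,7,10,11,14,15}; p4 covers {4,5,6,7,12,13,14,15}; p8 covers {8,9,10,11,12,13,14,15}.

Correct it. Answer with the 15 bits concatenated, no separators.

s1 (pos 1,3,5,7,9,11,13,15): 1⊕1⊕1⊕1⊕0⊕1⊕1⊕1 = 1
s2 (pos 2,3,6,7,10,11,14,15): 1⊕1⊕1⊕1⊕0⊕1⊕1⊕1 = 1
s4 (pos 4,5,6,7,12,13,14,15): 1⊕1⊕1⊕1⊕1⊕1⊕1⊕1 = 0
s8 (pos 8,9,10,11,12,13,14,15): 1⊕0⊕0⊕1⊕1⊕1⊕1⊕1 = 0
Syndrome s8…s1 = 0011 → error at position 3.
Flip position 3: 111111110011111 → 110111110011111

110111110011111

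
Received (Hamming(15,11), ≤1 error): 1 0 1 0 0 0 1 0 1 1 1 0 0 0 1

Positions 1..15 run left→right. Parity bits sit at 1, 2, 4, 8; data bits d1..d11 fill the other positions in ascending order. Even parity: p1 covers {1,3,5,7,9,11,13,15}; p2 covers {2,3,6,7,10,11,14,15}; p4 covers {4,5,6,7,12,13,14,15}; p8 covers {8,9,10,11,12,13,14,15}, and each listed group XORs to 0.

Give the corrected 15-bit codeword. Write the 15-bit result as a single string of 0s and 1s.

111000101110001

s1 (pos 1,3,5,7,9,11,13,15): 1⊕1⊕0⊕1⊕1⊕1⊕0⊕1 = 0
s2 (pos 2,3,6,7,10,11,14,15): 0⊕1⊕0⊕1⊕1⊕1⊕0⊕1 = 1
s4 (pos 4,5,6,7,12,13,14,15): 0⊕0⊕0⊕1⊕0⊕0⊕0⊕1 = 0
s8 (pos 8,9,10,11,12,13,14,15): 0⊕1⊕1⊕1⊕0⊕0⊕0⊕1 = 0
Syndrome s8…s1 = 0010 → error at position 2.
Flip position 2: 101000101110001 → 111000101110001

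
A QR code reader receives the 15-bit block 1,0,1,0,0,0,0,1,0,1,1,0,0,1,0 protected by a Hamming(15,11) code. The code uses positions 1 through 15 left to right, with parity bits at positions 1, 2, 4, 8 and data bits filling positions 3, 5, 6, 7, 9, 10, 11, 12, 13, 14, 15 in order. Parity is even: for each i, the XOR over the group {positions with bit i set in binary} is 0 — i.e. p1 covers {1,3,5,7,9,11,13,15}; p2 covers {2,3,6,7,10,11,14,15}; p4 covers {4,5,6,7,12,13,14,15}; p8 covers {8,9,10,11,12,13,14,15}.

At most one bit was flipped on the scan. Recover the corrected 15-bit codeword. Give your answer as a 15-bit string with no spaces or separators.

s1 (pos 1,3,5,7,9,11,13,15): 1⊕1⊕0⊕0⊕0⊕1⊕0⊕0 = 1
s2 (pos 2,3,6,7,10,11,14,15): 0⊕1⊕0⊕0⊕1⊕1⊕1⊕0 = 0
s4 (pos 4,5,6,7,12,13,14,15): 0⊕0⊕0⊕0⊕0⊕0⊕1⊕0 = 1
s8 (pos 8,9,10,11,12,13,14,15): 1⊕0⊕1⊕1⊕0⊕0⊕1⊕0 = 0
Syndrome s8…s1 = 0101 → error at position 5.
Flip position 5: 101000010110010 → 101010010110010

101010010110010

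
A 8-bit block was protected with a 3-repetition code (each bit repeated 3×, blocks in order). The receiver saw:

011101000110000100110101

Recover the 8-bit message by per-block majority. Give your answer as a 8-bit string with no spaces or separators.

11010011

Block 1 (011): 2 ones → 1
Block 2 (101): 2 ones → 1
Block 3 (000): 0 ones → 0
Block 4 (110): 2 ones → 1
Block 5 (000): 0 ones → 0
Block 6 (100): 1 one → 0
Block 7 (110): 2 ones → 1
Block 8 (101): 2 ones → 1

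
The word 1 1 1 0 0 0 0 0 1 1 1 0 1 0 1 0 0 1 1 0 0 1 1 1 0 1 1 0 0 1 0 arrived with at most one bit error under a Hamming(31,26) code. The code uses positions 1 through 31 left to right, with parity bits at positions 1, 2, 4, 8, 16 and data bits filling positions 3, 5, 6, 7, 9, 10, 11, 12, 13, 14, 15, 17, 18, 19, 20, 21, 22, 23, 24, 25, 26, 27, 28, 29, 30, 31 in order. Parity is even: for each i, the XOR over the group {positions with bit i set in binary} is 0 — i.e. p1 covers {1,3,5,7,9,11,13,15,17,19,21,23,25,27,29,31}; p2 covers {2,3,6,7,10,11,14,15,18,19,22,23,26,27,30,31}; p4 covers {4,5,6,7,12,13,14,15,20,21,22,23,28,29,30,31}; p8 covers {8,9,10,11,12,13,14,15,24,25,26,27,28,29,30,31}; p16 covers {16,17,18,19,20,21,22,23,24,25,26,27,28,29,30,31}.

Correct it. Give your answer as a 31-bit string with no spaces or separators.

1110000011100010011001110110010

s1 (pos 1,3,5,7,9,11,13,15,17,19,21,23,25,27,29,31): 1⊕1⊕0⊕0⊕1⊕1⊕1⊕1⊕0⊕1⊕0⊕1⊕0⊕1⊕0⊕0 = 1
s2 (pos 2,3,6,7,10,11,14,15,18,19,22,23,26,27,30,31): 1⊕1⊕0⊕0⊕1⊕1⊕0⊕1⊕1⊕1⊕1⊕1⊕1⊕1⊕1⊕0 = 0
s4 (pos 4,5,6,7,12,13,14,15,20,21,22,23,28,29,30,31): 0⊕0⊕0⊕0⊕0⊕1⊕0⊕1⊕0⊕0⊕1⊕1⊕0⊕0⊕1⊕0 = 1
s8 (pos 8,9,10,11,12,13,14,15,24,25,26,27,28,29,30,31): 0⊕1⊕1⊕1⊕0⊕1⊕0⊕1⊕1⊕0⊕1⊕1⊕0⊕0⊕1⊕0 = 1
s16 (pos 16,17,18,19,20,21,22,23,24,25,26,27,28,29,30,31): 0⊕0⊕1⊕1⊕0⊕0⊕1⊕1⊕1⊕0⊕1⊕1⊕0⊕0⊕1⊕0 = 0
Syndrome s16…s1 = 01101 → error at position 13.
Flip position 13: 1110000011101010011001110110010 → 1110000011100010011001110110010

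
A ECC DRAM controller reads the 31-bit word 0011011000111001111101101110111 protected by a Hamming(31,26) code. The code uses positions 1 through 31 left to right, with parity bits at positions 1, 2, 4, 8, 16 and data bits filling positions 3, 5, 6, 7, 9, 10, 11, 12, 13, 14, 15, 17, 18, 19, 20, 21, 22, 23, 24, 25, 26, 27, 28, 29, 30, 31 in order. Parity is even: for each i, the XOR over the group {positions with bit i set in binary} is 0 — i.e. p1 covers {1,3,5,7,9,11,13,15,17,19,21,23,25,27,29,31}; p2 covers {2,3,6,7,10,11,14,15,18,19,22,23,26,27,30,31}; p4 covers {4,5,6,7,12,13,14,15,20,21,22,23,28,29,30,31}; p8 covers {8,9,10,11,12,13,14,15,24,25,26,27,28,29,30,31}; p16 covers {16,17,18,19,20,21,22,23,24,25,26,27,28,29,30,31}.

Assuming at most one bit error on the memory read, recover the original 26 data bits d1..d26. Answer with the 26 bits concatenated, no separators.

s1 (pos 1,3,5,7,9,11,13,15,17,19,21,23,25,27,29,31): 0⊕1⊕0⊕1⊕0⊕1⊕1⊕0⊕1⊕1⊕0⊕1⊕1⊕1⊕1⊕1 = 1
s2 (pos 2,3,6,7,10,11,14,15,18,19,22,23,26,27,30,31): 0⊕1⊕1⊕1⊕0⊕1⊕0⊕0⊕1⊕1⊕1⊕1⊕1⊕1⊕1⊕1 = 0
s4 (pos 4,5,6,7,12,13,14,15,20,21,22,23,28,29,30,31): 1⊕0⊕1⊕1⊕1⊕1⊕0⊕0⊕1⊕0⊕1⊕1⊕0⊕1⊕1⊕1 = 1
s8 (pos 8,9,10,11,12,13,14,15,24,25,26,27,28,29,30,31): 0⊕0⊕0⊕1⊕1⊕1⊕0⊕0⊕0⊕1⊕1⊕1⊕0⊕1⊕1⊕1 = 1
s16 (pos 16,17,18,19,20,21,22,23,24,25,26,27,28,29,30,31): 1⊕1⊕1⊕1⊕1⊕0⊕1⊕1⊕0⊕1⊕1⊕1⊕0⊕1⊕1⊕1 = 1
Syndrome s16…s1 = 11101 → error at position 29.
Flip position 29: 0011011000111001111101101110111 → 0011011000111001111101101110011
Read data bits from positions 3,5,6,7,9,10,11,12,13,14,15,17,18,19,20,21,22,23,24,25,26,27,28,29,30,31: 10110011100111101101110011

10110011100111101101110011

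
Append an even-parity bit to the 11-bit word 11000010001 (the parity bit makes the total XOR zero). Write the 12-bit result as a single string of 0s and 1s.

XOR of the 11 data bits: 1⊕1⊕0⊕0⊕0⊕0⊕1⊕0⊕0⊕0⊕1 = 0
Parity bit = 0 (so all 12 bits XOR to 0).

110000100010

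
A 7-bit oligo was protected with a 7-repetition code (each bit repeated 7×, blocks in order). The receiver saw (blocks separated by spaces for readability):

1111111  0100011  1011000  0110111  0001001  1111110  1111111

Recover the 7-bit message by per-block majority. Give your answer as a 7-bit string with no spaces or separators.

1001011

Block 1 (1111111): 7 ones → 1
Block 2 (0100011): 3 ones → 0
Block 3 (1011000): 3 ones → 0
Block 4 (0110111): 5 ones → 1
Block 5 (0001001): 2 ones → 0
Block 6 (1111110): 6 ones → 1
Block 7 (1111111): 7 ones → 1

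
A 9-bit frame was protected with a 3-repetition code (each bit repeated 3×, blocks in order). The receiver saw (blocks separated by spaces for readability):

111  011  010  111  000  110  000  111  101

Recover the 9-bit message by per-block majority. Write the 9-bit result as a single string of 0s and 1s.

Block 1 (111): 3 ones → 1
Block 2 (011): 2 ones → 1
Block 3 (010): 1 one → 0
Block 4 (111): 3 ones → 1
Block 5 (000): 0 ones → 0
Block 6 (110): 2 ones → 1
Block 7 (000): 0 ones → 0
Block 8 (111): 3 ones → 1
Block 9 (101): 2 ones → 1

110101011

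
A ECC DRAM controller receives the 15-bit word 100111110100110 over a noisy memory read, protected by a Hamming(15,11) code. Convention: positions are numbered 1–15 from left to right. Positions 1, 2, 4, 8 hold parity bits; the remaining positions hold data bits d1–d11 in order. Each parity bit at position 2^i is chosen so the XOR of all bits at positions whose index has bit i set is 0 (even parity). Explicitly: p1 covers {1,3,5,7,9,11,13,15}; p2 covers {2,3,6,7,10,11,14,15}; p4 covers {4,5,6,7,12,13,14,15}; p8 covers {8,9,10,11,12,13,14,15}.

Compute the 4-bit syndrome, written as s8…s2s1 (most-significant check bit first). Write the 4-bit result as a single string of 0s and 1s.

s1 (pos 1,3,5,7,9,11,13,15): 1⊕0⊕1⊕1⊕0⊕0⊕1⊕0 = 0
s2 (pos 2,3,6,7,10,11,14,15): 0⊕0⊕1⊕1⊕1⊕0⊕1⊕0 = 0
s4 (pos 4,5,6,7,12,13,14,15): 1⊕1⊕1⊕1⊕0⊕1⊕1⊕0 = 0
s8 (pos 8,9,10,11,12,13,14,15): 1⊕0⊕1⊕0⊕0⊕1⊕1⊕0 = 0
Syndrome s8…s1 = 0000 → no error.

0000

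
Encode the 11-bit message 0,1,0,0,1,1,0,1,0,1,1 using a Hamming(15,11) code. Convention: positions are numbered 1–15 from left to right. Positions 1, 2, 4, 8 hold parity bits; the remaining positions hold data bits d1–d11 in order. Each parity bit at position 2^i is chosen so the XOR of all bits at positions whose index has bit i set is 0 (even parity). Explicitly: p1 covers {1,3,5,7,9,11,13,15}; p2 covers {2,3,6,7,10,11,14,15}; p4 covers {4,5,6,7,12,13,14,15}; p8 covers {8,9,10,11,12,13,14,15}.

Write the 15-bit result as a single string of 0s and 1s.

110010011101011

Place data at non-parity positions: p1 p2 0 p4 1 0 0 p8 1 1 0 1 0 1 1
p1 (pos 1,3,5,7,9,11,13,15): XOR of data positions = 0⊕1⊕0⊕1⊕0⊕0⊕1 = 1
p2 (pos 2,3,6,7,10,11,14,15): XOR of data positions = 0⊕0⊕0⊕1⊕0⊕1⊕1 = 1
p4 (pos 4,5,6,7,12,13,14,15): XOR of data positions = 1⊕0⊕0⊕1⊕0⊕1⊕1 = 0
p8 (pos 8,9,10,11,12,13,14,15): XOR of data positions = 1⊕1⊕0⊕1⊕0⊕1⊕1 = 1
Codeword: 110010011101011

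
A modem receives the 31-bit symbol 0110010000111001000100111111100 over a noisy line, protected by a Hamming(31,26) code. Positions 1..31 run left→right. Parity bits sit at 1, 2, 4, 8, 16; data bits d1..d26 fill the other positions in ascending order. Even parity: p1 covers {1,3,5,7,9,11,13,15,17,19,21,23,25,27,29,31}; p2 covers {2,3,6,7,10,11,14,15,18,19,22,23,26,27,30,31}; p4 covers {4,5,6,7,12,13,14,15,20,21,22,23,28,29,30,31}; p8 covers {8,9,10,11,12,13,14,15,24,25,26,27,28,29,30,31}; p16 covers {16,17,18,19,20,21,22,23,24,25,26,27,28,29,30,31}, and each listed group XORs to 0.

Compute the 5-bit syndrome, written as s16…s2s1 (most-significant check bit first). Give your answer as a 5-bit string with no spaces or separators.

11111

s1 (pos 1,3,5,7,9,11,13,15,17,19,21,23,25,27,29,31): 0⊕1⊕0⊕0⊕0⊕1⊕1⊕0⊕0⊕0⊕0⊕1⊕1⊕1⊕1⊕0 = 1
s2 (pos 2,3,6,7,10,11,14,15,18,19,22,23,26,27,30,31): 1⊕1⊕1⊕0⊕0⊕1⊕0⊕0⊕0⊕0⊕0⊕1⊕1⊕1⊕0⊕0 = 1
s4 (pos 4,5,6,7,12,13,14,15,20,21,22,23,28,29,30,31): 0⊕0⊕1⊕0⊕1⊕1⊕0⊕0⊕1⊕0⊕0⊕1⊕1⊕1⊕0⊕0 = 1
s8 (pos 8,9,10,11,12,13,14,15,24,25,26,27,28,29,30,31): 0⊕0⊕0⊕1⊕1⊕1⊕0⊕0⊕1⊕1⊕1⊕1⊕1⊕1⊕0⊕0 = 1
s16 (pos 16,17,18,19,20,21,22,23,24,25,26,27,28,29,30,31): 1⊕0⊕0⊕0⊕1⊕0⊕0⊕1⊕1⊕1⊕1⊕1⊕1⊕1⊕0⊕0 = 1
Syndrome s16…s1 = 11111 → error at position 31.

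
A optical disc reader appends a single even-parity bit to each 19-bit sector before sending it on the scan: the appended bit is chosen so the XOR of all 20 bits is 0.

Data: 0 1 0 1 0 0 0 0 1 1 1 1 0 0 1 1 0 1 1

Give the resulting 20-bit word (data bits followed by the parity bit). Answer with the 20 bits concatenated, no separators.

01010000111100110110

XOR of the 19 data bits: 0⊕1⊕0⊕1⊕0⊕0⊕0⊕0⊕1⊕1⊕1⊕1⊕0⊕0⊕1⊕1⊕0⊕1⊕1 = 0
Parity bit = 0 (so all 20 bits XOR to 0).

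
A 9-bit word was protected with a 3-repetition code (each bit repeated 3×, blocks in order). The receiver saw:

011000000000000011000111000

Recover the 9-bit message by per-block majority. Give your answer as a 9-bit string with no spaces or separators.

100001010

Block 1 (011): 2 ones → 1
Block 2 (000): 0 ones → 0
Block 3 (000): 0 ones → 0
Block 4 (000): 0 ones → 0
Block 5 (000): 0 ones → 0
Block 6 (011): 2 ones → 1
Block 7 (000): 0 ones → 0
Block 8 (111): 3 ones → 1
Block 9 (000): 0 ones → 0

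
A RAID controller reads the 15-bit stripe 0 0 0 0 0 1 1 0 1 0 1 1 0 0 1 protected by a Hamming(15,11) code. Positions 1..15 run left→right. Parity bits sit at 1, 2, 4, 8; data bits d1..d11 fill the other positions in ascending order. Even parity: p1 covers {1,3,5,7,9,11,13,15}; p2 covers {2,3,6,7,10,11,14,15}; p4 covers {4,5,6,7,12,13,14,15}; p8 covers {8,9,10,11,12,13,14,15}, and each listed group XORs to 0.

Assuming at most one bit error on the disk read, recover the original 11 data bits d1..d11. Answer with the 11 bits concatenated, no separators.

s1 (pos 1,3,5,7,9,11,13,15): 0⊕0⊕0⊕1⊕1⊕1⊕0⊕1 = 0
s2 (pos 2,3,6,7,10,11,14,15): 0⊕0⊕1⊕1⊕0⊕1⊕0⊕1 = 0
s4 (pos 4,5,6,7,12,13,14,15): 0⊕0⊕1⊕1⊕1⊕0⊕0⊕1 = 0
s8 (pos 8,9,10,11,12,13,14,15): 0⊕1⊕0⊕1⊕1⊕0⊕0⊕1 = 0
Syndrome s8…s1 = 0000 → no error.
Read data bits from positions 3,5,6,7,9,10,11,12,13,14,15: 00111011001

00111011001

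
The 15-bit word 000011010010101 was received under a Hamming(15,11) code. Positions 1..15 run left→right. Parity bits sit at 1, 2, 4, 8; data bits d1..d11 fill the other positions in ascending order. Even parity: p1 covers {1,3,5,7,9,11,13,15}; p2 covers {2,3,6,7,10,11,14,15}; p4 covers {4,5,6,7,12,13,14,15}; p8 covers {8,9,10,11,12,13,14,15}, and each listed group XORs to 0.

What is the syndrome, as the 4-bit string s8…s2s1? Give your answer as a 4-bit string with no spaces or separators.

s1 (pos 1,3,5,7,9,11,13,15): 0⊕0⊕1⊕0⊕0⊕1⊕1⊕1 = 0
s2 (pos 2,3,6,7,10,11,14,15): 0⊕0⊕1⊕0⊕0⊕1⊕0⊕1 = 1
s4 (pos 4,5,6,7,12,13,14,15): 0⊕1⊕1⊕0⊕0⊕1⊕0⊕1 = 0
s8 (pos 8,9,10,11,12,13,14,15): 1⊕0⊕0⊕1⊕0⊕1⊕0⊕1 = 0
Syndrome s8…s1 = 0010 → error at position 2.

0010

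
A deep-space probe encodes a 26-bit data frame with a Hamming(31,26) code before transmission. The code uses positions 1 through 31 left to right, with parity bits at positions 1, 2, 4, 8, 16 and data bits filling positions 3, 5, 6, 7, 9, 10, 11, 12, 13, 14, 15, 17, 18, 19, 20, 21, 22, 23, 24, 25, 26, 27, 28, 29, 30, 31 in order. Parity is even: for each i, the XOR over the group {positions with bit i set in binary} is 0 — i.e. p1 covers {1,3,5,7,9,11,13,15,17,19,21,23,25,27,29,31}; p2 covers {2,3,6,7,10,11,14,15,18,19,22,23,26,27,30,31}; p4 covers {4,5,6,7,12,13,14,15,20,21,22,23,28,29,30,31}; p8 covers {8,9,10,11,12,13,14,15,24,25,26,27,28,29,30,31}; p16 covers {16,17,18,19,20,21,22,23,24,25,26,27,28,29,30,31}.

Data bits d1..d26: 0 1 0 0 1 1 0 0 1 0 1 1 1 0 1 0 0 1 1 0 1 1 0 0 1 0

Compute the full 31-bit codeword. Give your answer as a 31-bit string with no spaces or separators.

1100100011001010110100110110010

Place data at non-parity positions: p1 p2 0 p4 1 0 0 p8 1 1 0 0 1 0 1 p16 1 1 0 1 0 0 1 1 0 1 1 0 0 1 0
p1 (pos 1,3,5,7,9,11,13,15,17,19,21,23,25,27,29,31): XOR of data positions = 0⊕1⊕0⊕1⊕0⊕1⊕1⊕1⊕0⊕0⊕1⊕0⊕1⊕0⊕0 = 1
p2 (pos 2,3,6,7,10,11,14,15,18,19,22,23,26,27,30,31): XOR of data positions = 0⊕0⊕0⊕1⊕0⊕0⊕1⊕1⊕0⊕0⊕1⊕1⊕1⊕1⊕0 = 1
p4 (pos 4,5,6,7,12,13,14,15,20,21,22,23,28,29,30,31): XOR of data positions = 1⊕0⊕0⊕0⊕1⊕0⊕1⊕1⊕0⊕0⊕1⊕0⊕0⊕1⊕0 = 0
p8 (pos 8,9,10,11,12,13,14,15,24,25,26,27,28,29,30,31): XOR of data positions = 1⊕1⊕0⊕0⊕1⊕0⊕1⊕1⊕0⊕1⊕1⊕0⊕0⊕1⊕0 = 0
p16 (pos 16,17,18,19,20,21,22,23,24,25,26,27,28,29,30,31): XOR of data positions = 1⊕1⊕0⊕1⊕0⊕0⊕1⊕1⊕0⊕1⊕1⊕0⊕0⊕1⊕0 = 0
Codeword: 1100100011001010110100110110010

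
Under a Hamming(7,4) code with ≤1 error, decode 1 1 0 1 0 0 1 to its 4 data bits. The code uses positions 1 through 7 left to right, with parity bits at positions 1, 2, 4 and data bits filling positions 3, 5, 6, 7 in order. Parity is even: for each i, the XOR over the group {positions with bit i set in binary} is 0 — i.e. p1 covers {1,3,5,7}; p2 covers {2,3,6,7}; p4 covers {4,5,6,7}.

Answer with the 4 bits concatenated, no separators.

0001

s1 (pos 1,3,5,7): 1⊕0⊕0⊕1 = 0
s2 (pos 2,3,6,7): 1⊕0⊕0⊕1 = 0
s4 (pos 4,5,6,7): 1⊕0⊕0⊕1 = 0
Syndrome s4…s1 = 000 → no error.
Read data bits from positions 3,5,6,7: 0001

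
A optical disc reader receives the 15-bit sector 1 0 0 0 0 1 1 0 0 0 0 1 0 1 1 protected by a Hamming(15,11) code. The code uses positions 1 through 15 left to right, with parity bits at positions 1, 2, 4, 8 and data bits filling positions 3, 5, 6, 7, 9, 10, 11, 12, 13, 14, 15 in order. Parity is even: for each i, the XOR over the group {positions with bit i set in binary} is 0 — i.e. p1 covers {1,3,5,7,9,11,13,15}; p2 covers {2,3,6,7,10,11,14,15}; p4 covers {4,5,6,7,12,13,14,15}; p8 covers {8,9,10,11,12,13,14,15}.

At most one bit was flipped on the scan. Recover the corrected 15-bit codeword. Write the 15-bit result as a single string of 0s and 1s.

s1 (pos 1,3,5,7,9,11,13,15): 1⊕0⊕0⊕1⊕0⊕0⊕0⊕1 = 1
s2 (pos 2,3,6,7,10,11,14,15): 0⊕0⊕1⊕1⊕0⊕0⊕1⊕1 = 0
s4 (pos 4,5,6,7,12,13,14,15): 0⊕0⊕1⊕1⊕1⊕0⊕1⊕1 = 1
s8 (pos 8,9,10,11,12,13,14,15): 0⊕0⊕0⊕0⊕1⊕0⊕1⊕1 = 1
Syndrome s8…s1 = 1101 → error at position 13.
Flip position 13: 100001100001011 → 100001100001111

100001100001111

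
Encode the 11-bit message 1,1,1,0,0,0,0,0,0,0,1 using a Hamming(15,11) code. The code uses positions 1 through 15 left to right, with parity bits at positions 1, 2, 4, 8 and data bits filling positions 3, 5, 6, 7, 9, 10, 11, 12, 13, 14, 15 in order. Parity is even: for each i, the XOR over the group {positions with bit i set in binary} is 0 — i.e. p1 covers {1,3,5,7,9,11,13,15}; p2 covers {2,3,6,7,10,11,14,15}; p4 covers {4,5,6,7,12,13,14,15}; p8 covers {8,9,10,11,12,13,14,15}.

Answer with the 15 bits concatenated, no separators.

111111010000001

Place data at non-parity positions: p1 p2 1 p4 1 1 0 p8 0 0 0 0 0 0 1
p1 (pos 1,3,5,7,9,11,13,15): XOR of data positions = 1⊕1⊕0⊕0⊕0⊕0⊕1 = 1
p2 (pos 2,3,6,7,10,11,14,15): XOR of data positions = 1⊕1⊕0⊕0⊕0⊕0⊕1 = 1
p4 (pos 4,5,6,7,12,13,14,15): XOR of data positions = 1⊕1⊕0⊕0⊕0⊕0⊕1 = 1
p8 (pos 8,9,10,11,12,13,14,15): XOR of data positions = 0⊕0⊕0⊕0⊕0⊕0⊕1 = 1
Codeword: 111111010000001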